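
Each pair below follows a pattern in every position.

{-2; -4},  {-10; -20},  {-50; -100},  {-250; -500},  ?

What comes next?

{-1250; -2500}

First coordinate — ×5 each step: -2, -10, -50, -250 → -1250.
Second coordinate — always 2 × the first coordinate: -4, -20, -100, -500 → -2500.
Putting it together: {-1250; -2500}.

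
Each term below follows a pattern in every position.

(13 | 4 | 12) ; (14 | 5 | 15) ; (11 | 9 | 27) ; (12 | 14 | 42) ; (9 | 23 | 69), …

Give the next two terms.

First part: 13, 14, 11, 12, 9 → 10 → 7 (alternating steps +1, −3, +1, −3, …).
Second part: 4, 5, 9, 14, 23 → 37 → 60 (each term is the sum of the two before it).
Third part goes 12, 15, 27, 42, 69 → 111 → 180 (always 3 × the second part).
So the next two terms are (10 | 37 | 111) and (7 | 60 | 180).

(10 | 37 | 111), (7 | 60 | 180)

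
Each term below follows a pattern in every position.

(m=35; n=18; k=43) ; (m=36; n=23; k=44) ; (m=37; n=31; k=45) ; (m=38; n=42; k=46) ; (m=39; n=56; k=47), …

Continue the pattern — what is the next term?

(m=40; n=73; k=48)

For the m, +1 each step: 35, 36, 37, 38, 39 → 40.
N: differences are 5, 8, 11, … (increasing by 3 each time); 18, 23, 31, 42, 56 → 73.
K: always 8 more than the m; 43, 44, 45, 46, 47 → 48.
Combining the parts gives (m=40; n=73; k=48).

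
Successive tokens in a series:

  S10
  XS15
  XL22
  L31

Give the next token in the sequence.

M42

Size: S, XS, XL, L → M (runs backward through clothing sizes XS→XL).
Second component goes 10, 15, 22, 31 → 42 (differences are 5, 7, 9, … (increasing by 2 each time)).
Combining the parts gives M42.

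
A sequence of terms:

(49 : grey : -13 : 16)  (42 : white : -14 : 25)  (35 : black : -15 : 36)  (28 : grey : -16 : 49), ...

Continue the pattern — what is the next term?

First component: −7 each step, so 49, 42, 35, 28 → 21.
Shade: repeats grey → white → black, so grey, white, black, grey → white.
For the third component, −1 each step: -13, -14, -15, -16 → -17.
Fourth component: perfect squares: 4², 5², 6², …, so 16, 25, 36, 49 → 64.
Combining the parts gives (21 : white : -17 : 64).

(21 : white : -17 : 64)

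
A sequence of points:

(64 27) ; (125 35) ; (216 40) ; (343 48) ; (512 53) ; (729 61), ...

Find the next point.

First entry: perfect cubes: 4³, 5³, 6³, …, so 64, 125, 216, 343, 512, 729 → 1000.
Second entry — alternating steps +8, +5, +8, +5, …: 27, 35, 40, 48, 53, 61 → 66.
Combining the parts gives (1000 66).

(1000 66)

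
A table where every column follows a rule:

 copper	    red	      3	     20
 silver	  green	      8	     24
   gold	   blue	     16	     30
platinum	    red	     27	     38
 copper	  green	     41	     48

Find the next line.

silver  blue  58  60

Metal: repeats copper → silver → gold → platinum, so copper, silver, gold, platinum, copper → silver.
Colour: repeats red → green → blue, so red, green, blue, red, green → blue.
Third component: differences are 5, 8, 11, … (increasing by 3 each time); 3, 8, 16, 27, 41 → 58.
Fourth component — differences are 4, 6, 8, … (increasing by 2 each time): 20, 24, 30, 38, 48 → 60.
Combining the parts gives silver  blue  58  60.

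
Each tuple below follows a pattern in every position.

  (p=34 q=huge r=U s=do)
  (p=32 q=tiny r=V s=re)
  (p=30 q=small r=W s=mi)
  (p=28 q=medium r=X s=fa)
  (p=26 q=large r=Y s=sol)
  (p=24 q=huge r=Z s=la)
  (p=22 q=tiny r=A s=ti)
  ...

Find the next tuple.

P: −2 each step; 34, 32, 30, 28, 26, 24, 22 → 20.
Q: repeats huge → tiny → small → medium → large, so huge, tiny, small, medium, large, huge, tiny → small.
R: letters move forward 1 place in the alphabet, wrapping Z→A; U, V, W, X, Y, Z, A → B.
S goes do, re, mi, fa, sol, la, ti → do (runs through the solfège scale do→ti).
Combining the parts gives (p=20 q=small r=B s=do).

(p=20 q=small r=B s=do)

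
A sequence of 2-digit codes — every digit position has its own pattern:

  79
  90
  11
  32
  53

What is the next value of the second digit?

4

First digit — +2 each step, mod 10: 7, 9, 1, 3, 5 → 7.
For the second digit, +1 each step, mod 10: 9, 0, 1, 2, 3 → 4.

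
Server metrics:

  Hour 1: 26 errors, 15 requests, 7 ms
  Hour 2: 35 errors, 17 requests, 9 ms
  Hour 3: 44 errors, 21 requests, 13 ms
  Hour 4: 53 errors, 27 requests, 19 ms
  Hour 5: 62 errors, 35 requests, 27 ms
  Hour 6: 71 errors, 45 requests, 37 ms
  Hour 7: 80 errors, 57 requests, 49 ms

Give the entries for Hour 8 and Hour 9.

Errors: +9 each step; 26, 35, 44, 53, 62, 71, 80 → 89 → 98.
Requests: 15, 17, 21, 27, 35, 45, 57 → 71 → 87 (differences are 2, 4, 6, … (increasing by 2 each time)).
For the ms, always 8 less than the requests: 7, 9, 13, 19, 27, 37, 49 → 63 → 79.
So the next two rows are 89 errors, 71 requests, 63 ms and 98 errors, 87 requests, 79 ms.

89 errors, 71 requests, 63 ms; 98 errors, 87 requests, 79 ms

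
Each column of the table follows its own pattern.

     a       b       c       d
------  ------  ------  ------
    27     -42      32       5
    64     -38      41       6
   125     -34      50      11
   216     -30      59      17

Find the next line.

Column a: perfect cubes: 3³, 4³, 5³, …; 27, 64, 125, 216 → 343.
Column b: +4 each step, so -42, -38, -34, -30 → -26.
Column c: +9 each step; 32, 41, 50, 59 → 68.
Column d: each term is the sum of the two before it; 5, 6, 11, 17 → 28.
So the next line is 343  -26  68  28.

343  -26  68  28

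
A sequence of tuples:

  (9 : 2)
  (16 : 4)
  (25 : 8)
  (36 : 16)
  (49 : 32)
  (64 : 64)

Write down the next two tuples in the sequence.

(81 : 128), (100 : 256)

First value: perfect squares: 3², 4², 5², …, so 9, 16, 25, 36, 49, 64 → 81 → 100.
Second value: ×2 each step, so 2, 4, 8, 16, 32, 64 → 128 → 256.
So the next two tuples are (81 : 128) and (100 : 256).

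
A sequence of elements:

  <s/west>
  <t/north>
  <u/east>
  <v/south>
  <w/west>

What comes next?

For the letter, letters move forward 1 place in the alphabet: s, t, u, v, w → x.
Direction — repeats west → north → east → south: west, north, east, south, west → north.
Combining the parts gives <x/north>.

<x/north>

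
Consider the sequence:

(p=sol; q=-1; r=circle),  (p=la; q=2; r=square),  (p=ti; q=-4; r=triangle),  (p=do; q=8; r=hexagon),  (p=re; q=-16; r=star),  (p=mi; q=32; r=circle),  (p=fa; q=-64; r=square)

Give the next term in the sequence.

(p=sol; q=128; r=triangle)

For the p, runs through the solfège scale do→ti: sol, la, ti, do, re, mi, fa → sol.
Q: ×(-2) each step, so -1, 2, -4, 8, -16, 32, -64 → 128.
R: repeats circle → square → triangle → hexagon → star, so circle, square, triangle, hexagon, star, circle, square → triangle.
Putting it together: (p=sol; q=128; r=triangle).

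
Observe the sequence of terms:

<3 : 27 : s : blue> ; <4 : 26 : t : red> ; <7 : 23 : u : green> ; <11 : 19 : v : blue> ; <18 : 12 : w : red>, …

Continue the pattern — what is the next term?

First coordinate: each term is the sum of the two before it; 3, 4, 7, 11, 18 → 29.
Second coordinate: together with the first coordinate always sums to 30, so 27, 26, 23, 19, 12 → 1.
Letter — letters move forward 1 place in the alphabet: s, t, u, v, w → x.
Colour: repeats blue → red → green, so blue, red, green, blue, red → green.
So the next term is <29 : 1 : x : green>.

<29 : 1 : x : green>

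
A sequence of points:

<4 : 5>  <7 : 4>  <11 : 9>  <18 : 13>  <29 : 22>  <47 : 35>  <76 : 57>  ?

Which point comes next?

First component: each term is the sum of the two before it; 4, 7, 11, 18, 29, 47, 76 → 123.
Second component: each term is the sum of the two before it; 5, 4, 9, 13, 22, 35, 57 → 92.
Putting it together: <123 : 92>.

<123 : 92>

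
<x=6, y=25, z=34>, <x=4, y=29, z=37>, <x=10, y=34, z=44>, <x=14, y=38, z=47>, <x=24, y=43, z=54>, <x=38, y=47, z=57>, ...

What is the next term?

<x=62, y=52, z=64>

X: each term is the sum of the two before it, so 6, 4, 10, 14, 24, 38 → 62.
Y — alternating steps +4, +5, +4, +5, …: 25, 29, 34, 38, 43, 47 → 52.
For the z, alternating steps +3, +7, +3, +7, …: 34, 37, 44, 47, 54, 57 → 64.
Combining the parts gives <x=62, y=52, z=64>.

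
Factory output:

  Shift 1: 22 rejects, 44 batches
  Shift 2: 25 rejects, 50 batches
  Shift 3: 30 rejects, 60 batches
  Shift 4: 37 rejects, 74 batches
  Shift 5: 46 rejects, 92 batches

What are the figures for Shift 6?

Rejects: 22, 25, 30, 37, 46 → 57 (differences are 3, 5, 7, … (increasing by 2 each time)).
For the batches, always 2 × the rejects: 44, 50, 60, 74, 92 → 114.
Combining the parts gives 57 rejects, 114 batches.

57 rejects, 114 batches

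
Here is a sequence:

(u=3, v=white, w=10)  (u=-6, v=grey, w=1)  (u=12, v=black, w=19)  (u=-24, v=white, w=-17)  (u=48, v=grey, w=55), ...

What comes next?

U: 3, -6, 12, -24, 48 → -96 (×(-2) each step).
V: repeats white → grey → black, so white, grey, black, white, grey → black.
W: always 7 more than the u, so 10, 1, 19, -17, 55 → -89.
So the next tuple is (u=-96, v=black, w=-89).

(u=-96, v=black, w=-89)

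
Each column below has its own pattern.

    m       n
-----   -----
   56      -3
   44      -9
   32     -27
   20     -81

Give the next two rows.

Column m goes 56, 44, 32, 20 → 8 → -4 (−12 each step).
Column n: ×3 each step; -3, -9, -27, -81 → -243 → -729.
So the next two rows are 8  -243 and -4  -729.

8  -243; -4  -729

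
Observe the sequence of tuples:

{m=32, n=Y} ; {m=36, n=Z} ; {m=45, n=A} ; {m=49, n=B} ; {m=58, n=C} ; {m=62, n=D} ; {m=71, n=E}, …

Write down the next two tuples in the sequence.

M goes 32, 36, 45, 49, 58, 62, 71 → 75 → 84 (alternating steps +4, +9, +4, +9, …).
N goes Y, Z, A, B, C, D, E → F → G (letters move forward 1 place in the alphabet, wrapping Z→A).
So the next two tuples are {m=75, n=F} and {m=84, n=G}.

{m=75, n=F}, {m=84, n=G}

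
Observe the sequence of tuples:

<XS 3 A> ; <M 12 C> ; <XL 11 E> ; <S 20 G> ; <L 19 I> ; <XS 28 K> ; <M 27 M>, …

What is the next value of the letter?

For the letter, letters move forward 2 places in the alphabet: A, C, E, G, I, K, M → O.

O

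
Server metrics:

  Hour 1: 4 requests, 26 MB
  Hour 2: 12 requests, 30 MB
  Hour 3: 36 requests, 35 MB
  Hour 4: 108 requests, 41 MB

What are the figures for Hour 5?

324 requests, 48 MB

Requests goes 4, 12, 36, 108 → 324 (×3 each step).
MB — differences are 4, 5, 6, … (increasing by 1 each time): 26, 30, 35, 41 → 48.
Combining the parts gives 324 requests, 48 MB.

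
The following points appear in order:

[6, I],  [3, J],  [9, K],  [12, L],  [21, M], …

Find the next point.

[33, N]

First entry: each term is the sum of the two before it, so 6, 3, 9, 12, 21 → 33.
Letter — letters move forward 1 place in the alphabet: I, J, K, L, M → N.
Putting it together: [33, N].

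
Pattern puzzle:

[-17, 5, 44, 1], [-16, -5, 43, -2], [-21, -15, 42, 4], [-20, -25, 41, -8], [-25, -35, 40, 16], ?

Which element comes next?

First component: alternating steps +1, −5, +1, −5, …; -17, -16, -21, -20, -25 → -24.
For the second component, −10 each step: 5, -5, -15, -25, -35 → -45.
Third component: 44, 43, 42, 41, 40 → 39 (−1 each step).
Fourth component: ×(-2) each step, so 1, -2, 4, -8, 16 → -32.
Combining the parts gives [-24, -45, 39, -32].

[-24, -45, 39, -32]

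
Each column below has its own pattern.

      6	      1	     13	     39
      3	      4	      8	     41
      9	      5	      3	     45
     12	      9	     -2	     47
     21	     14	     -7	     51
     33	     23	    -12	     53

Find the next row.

First component: 6, 3, 9, 12, 21, 33 → 54 (each term is the sum of the two before it).
For the second component, each term is the sum of the two before it: 1, 4, 5, 9, 14, 23 → 37.
Third component: 13, 8, 3, -2, -7, -12 → -17 (−5 each step).
Fourth component — alternating steps +2, +4, +2, +4, …: 39, 41, 45, 47, 51, 53 → 57.
Putting it together: 54  37  -17  57.

54  37  -17  57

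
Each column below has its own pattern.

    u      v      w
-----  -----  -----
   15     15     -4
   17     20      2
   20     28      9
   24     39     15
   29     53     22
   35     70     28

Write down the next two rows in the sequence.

42  90  35; 50  113  41

For the column u, differences are 2, 3, 4, … (increasing by 1 each time): 15, 17, 20, 24, 29, 35 → 42 → 50.
For the column v, differences are 5, 8, 11, … (increasing by 3 each time): 15, 20, 28, 39, 53, 70 → 90 → 113.
Column w goes -4, 2, 9, 15, 22, 28 → 35 → 41 (alternating steps +6, +7, +6, +7, …).
Putting the parts together: 42  90  35 and then 50  113  41.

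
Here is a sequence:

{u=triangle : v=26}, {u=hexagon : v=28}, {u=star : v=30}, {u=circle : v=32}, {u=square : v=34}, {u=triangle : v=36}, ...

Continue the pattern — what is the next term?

U: repeats triangle → hexagon → star → circle → square; triangle, hexagon, star, circle, square, triangle → hexagon.
V: +2 each step; 26, 28, 30, 32, 34, 36 → 38.
Putting it together: {u=hexagon : v=38}.

{u=hexagon : v=38}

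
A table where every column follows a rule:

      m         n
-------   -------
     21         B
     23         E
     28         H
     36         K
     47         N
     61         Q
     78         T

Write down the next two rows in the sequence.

Column m goes 21, 23, 28, 36, 47, 61, 78 → 98 → 121 (differences are 2, 5, 8, … (increasing by 3 each time)).
Column n: letters move forward 3 places in the alphabet, so B, E, H, K, N, Q, T → W → Z.
So the next two rows are 98  W and 121  Z.

98  W; 121  Z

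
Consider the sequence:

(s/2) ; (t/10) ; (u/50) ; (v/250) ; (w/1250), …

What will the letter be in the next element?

Letter — letters move forward 1 place in the alphabet: s, t, u, v, w → x.
Second component: ×5 each step, so 2, 10, 50, 250, 1250 → 6250.

x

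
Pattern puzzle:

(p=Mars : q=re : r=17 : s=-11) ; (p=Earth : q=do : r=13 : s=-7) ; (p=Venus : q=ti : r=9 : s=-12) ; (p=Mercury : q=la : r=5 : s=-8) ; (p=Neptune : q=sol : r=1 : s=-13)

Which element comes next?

(p=Uranus : q=fa : r=-3 : s=-9)

P — runs backward through the planets Mercury→Neptune: Mars, Earth, Venus, Mercury, Neptune → Uranus.
Q: re, do, ti, la, sol → fa (runs backward through the solfège scale do→ti).
R: −4 each step; 17, 13, 9, 5, 1 → -3.
S: -11, -7, -12, -8, -13 → -9 (alternating steps +4, −5, +4, −5, …).
So the next element is (p=Uranus : q=fa : r=-3 : s=-9).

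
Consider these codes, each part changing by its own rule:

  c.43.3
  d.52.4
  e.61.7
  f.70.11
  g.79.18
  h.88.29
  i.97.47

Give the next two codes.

Letter goes c, d, e, f, g, h, i → j → k (letters move forward 1 place in the alphabet).
Second component: +9 each step; 43, 52, 61, 70, 79, 88, 97 → 106 → 115.
For the third component, each term is the sum of the two before it: 3, 4, 7, 11, 18, 29, 47 → 76 → 123.
So the next two codes are j.106.76 and k.115.123.

j.106.76, k.115.123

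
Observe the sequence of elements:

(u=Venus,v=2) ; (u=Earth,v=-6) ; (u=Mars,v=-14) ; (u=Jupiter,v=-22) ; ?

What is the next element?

U: runs through the planets Mercury→Neptune, so Venus, Earth, Mars, Jupiter → Saturn.
V: −8 each step; 2, -6, -14, -22 → -30.
Combining the parts gives (u=Saturn,v=-30).

(u=Saturn,v=-30)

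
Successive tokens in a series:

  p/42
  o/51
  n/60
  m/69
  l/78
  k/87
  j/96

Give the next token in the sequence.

For the letter, letters move back 1 place in the alphabet: p, o, n, m, l, k, j → i.
Second component: +9 each step; 42, 51, 60, 69, 78, 87, 96 → 105.
So the next token is i/105.

i/105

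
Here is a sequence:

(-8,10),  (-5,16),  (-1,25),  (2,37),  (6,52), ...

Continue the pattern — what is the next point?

First value: -8, -5, -1, 2, 6 → 9 (alternating steps +3, +4, +3, +4, …).
For the second value, differences are 6, 9, 12, … (increasing by 3 each time): 10, 16, 25, 37, 52 → 70.
So the next point is (9,70).

(9,70)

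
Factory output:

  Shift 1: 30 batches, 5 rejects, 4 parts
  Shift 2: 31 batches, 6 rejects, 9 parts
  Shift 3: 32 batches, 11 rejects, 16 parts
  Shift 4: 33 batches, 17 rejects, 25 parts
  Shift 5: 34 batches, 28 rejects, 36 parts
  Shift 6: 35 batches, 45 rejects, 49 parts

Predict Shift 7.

Batches goes 30, 31, 32, 33, 34, 35 → 36 (+1 each step).
Rejects: each term is the sum of the two before it; 5, 6, 11, 17, 28, 45 → 73.
Parts: 4, 9, 16, 25, 36, 49 → 64 (perfect squares: 2², 3², 4², …).
So the next line is 36 batches, 73 rejects, 64 parts.

36 batches, 73 rejects, 64 parts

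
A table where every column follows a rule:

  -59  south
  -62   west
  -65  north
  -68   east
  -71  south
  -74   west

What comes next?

First component: −3 each step; -59, -62, -65, -68, -71, -74 → -77.
Direction — repeats south → west → north → east: south, west, north, east, south, west → north.
So the next row is -77  north.

-77  north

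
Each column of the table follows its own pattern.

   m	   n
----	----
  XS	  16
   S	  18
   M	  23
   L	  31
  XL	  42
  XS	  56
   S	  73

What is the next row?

M  93

Column m: repeats XS → S → M → L → XL; XS, S, M, L, XL, XS, S → M.
Column n goes 16, 18, 23, 31, 42, 56, 73 → 93 (differences are 2, 5, 8, … (increasing by 3 each time)).
So the next row is M  93.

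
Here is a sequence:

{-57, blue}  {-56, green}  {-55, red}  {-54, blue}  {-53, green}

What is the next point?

First value — +1 each step: -57, -56, -55, -54, -53 → -52.
Colour: repeats blue → green → red; blue, green, red, blue, green → red.
Combining the parts gives {-52, red}.

{-52, red}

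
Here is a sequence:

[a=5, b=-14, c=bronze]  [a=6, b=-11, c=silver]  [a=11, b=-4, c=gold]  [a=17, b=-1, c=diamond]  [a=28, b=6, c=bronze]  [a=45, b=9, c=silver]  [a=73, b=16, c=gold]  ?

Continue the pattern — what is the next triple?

[a=118, b=19, c=diamond]

A — each term is the sum of the two before it: 5, 6, 11, 17, 28, 45, 73 → 118.
B: alternating steps +3, +7, +3, +7, …, so -14, -11, -4, -1, 6, 9, 16 → 19.
C: repeats bronze → silver → gold → diamond; bronze, silver, gold, diamond, bronze, silver, gold → diamond.
So the next triple is [a=118, b=19, c=diamond].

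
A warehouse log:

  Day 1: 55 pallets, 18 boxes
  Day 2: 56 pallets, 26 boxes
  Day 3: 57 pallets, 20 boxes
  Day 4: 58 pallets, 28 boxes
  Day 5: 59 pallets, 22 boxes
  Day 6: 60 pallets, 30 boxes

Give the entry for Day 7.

61 pallets, 24 boxes

Pallets goes 55, 56, 57, 58, 59, 60 → 61 (+1 each step).
Boxes: alternating steps +8, −6, +8, −6, …, so 18, 26, 20, 28, 22, 30 → 24.
Putting it together: 61 pallets, 24 boxes.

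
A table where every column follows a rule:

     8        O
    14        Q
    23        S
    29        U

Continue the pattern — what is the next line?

First component — alternating steps +6, +9, +6, +9, …: 8, 14, 23, 29 → 38.
Letter goes O, Q, S, U → W (letters move forward 2 places in the alphabet).
So the next line is 38  W.

38  W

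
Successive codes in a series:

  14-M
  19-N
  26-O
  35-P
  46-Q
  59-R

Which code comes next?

74-S

First component: differences are 5, 7, 9, … (increasing by 2 each time); 14, 19, 26, 35, 46, 59 → 74.
Letter — letters move forward 1 place in the alphabet: M, N, O, P, Q, R → S.
Combining the parts gives 74-S.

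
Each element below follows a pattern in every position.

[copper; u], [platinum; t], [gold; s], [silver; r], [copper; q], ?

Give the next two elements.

[platinum; p], [gold; o]

Metal: copper, platinum, gold, silver, copper → platinum → gold (repeats copper → platinum → gold → silver).
Letter — letters move back 1 place in the alphabet: u, t, s, r, q → p → o.
So the next two elements are [platinum; p] and [gold; o].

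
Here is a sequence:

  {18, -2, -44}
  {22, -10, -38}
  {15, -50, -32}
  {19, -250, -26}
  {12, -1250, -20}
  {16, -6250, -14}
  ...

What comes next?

{9, -31250, -8}

First entry — alternating steps +4, −7, +4, −7, …: 18, 22, 15, 19, 12, 16 → 9.
Second entry — ×5 each step: -2, -10, -50, -250, -1250, -6250 → -31250.
Third entry — +6 each step: -44, -38, -32, -26, -20, -14 → -8.
So the next element is {9, -31250, -8}.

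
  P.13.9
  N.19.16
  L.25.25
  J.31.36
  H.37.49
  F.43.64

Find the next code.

D.49.81

Letter: letters move back 2 places in the alphabet, so P, N, L, J, H, F → D.
Second component: 13, 19, 25, 31, 37, 43 → 49 (+6 each step).
Third component: perfect squares: 3², 4², 5², …, so 9, 16, 25, 36, 49, 64 → 81.
So the next code is D.49.81.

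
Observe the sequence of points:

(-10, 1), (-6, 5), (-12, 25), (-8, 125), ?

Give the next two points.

For the first value, alternating steps +4, −6, +4, −6, …: -10, -6, -12, -8 → -14 → -10.
Second value — ×5 each step: 1, 5, 25, 125 → 625 → 3125.
Putting the parts together: (-14, 625) and then (-10, 3125).

(-14, 625), (-10, 3125)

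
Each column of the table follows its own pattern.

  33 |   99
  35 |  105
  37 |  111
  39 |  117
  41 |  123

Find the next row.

First component — +2 each step: 33, 35, 37, 39, 41 → 43.
Second component: always 3 × the first component; 99, 105, 111, 117, 123 → 129.
Combining the parts gives 43  129.

43  129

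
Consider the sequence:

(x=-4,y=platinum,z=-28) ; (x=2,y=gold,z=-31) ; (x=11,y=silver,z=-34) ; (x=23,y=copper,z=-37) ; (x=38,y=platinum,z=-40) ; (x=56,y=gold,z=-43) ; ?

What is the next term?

(x=77,y=silver,z=-46)

X — differences are 6, 9, 12, … (increasing by 3 each time): -4, 2, 11, 23, 38, 56 → 77.
Y: platinum, gold, silver, copper, platinum, gold → silver (repeats platinum → gold → silver → copper).
Z: −3 each step, so -28, -31, -34, -37, -40, -43 → -46.
So the next term is (x=77,y=silver,z=-46).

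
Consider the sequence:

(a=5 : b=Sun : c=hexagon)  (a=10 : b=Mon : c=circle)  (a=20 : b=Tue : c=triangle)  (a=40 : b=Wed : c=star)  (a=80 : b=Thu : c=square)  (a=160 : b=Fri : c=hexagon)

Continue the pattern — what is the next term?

(a=320 : b=Sat : c=circle)

A — ×2 each step: 5, 10, 20, 40, 80, 160 → 320.
For the b, runs through the weekdays Mon→Sun: Sun, Mon, Tue, Wed, Thu, Fri → Sat.
C — repeats hexagon → circle → triangle → star → square: hexagon, circle, triangle, star, square, hexagon → circle.
So the next term is (a=320 : b=Sat : c=circle).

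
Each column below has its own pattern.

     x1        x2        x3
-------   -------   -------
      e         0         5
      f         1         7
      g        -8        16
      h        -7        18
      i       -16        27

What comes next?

For the column x1, letters move forward 1 place in the alphabet: e, f, g, h, i → j.
Column x2 goes 0, 1, -8, -7, -16 → -15 (alternating steps +1, −9, +1, −9, …).
Column x3: alternating steps +2, +9, +2, +9, …, so 5, 7, 16, 18, 27 → 29.
Combining the parts gives j  -15  29.

j  -15  29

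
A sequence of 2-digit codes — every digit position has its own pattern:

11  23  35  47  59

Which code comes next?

61

First digit: 1, 2, 3, 4, 5 → 6 (+1 each step, mod 10).
Second digit goes 1, 3, 5, 7, 9 → 1 (+2 each step, mod 10).
Putting it together: 61.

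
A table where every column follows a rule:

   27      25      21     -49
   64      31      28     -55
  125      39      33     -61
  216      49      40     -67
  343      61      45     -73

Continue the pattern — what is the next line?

First component: 27, 64, 125, 216, 343 → 512 (perfect cubes: 3³, 4³, 5³, …).
Second component — differences are 6, 8, 10, … (increasing by 2 each time): 25, 31, 39, 49, 61 → 75.
Third component — alternating steps +7, +5, +7, +5, …: 21, 28, 33, 40, 45 → 52.
Fourth component: −6 each step; -49, -55, -61, -67, -73 → -79.
So the next line is 512  75  52  -79.

512  75  52  -79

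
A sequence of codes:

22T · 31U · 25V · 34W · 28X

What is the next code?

37Y

First component: 22, 31, 25, 34, 28 → 37 (alternating steps +9, −6, +9, −6, …).
Letter: T, U, V, W, X → Y (letters move forward 1 place in the alphabet).
So the next code is 37Y.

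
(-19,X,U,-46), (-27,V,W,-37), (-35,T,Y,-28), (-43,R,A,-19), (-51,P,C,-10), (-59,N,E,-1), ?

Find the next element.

First value goes -19, -27, -35, -43, -51, -59 → -67 (−8 each step).
First letter: letters move back 2 places in the alphabet, so X, V, T, R, P, N → L.
For the second letter, letters move forward 2 places in the alphabet, wrapping Z→A: U, W, Y, A, C, E → G.
Fourth value: -46, -37, -28, -19, -10, -1 → 8 (+9 each step).
So the next element is (-67,L,G,8).

(-67,L,G,8)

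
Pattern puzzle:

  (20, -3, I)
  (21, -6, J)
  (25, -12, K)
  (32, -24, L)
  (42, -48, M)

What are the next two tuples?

(55, -96, N), (71, -192, O)

First slot — differences are 1, 4, 7, … (increasing by 3 each time): 20, 21, 25, 32, 42 → 55 → 71.
Second slot: ×2 each step; -3, -6, -12, -24, -48 → -96 → -192.
Letter — letters move forward 1 place in the alphabet: I, J, K, L, M → N → O.
So the next two tuples are (55, -96, N) and (71, -192, O).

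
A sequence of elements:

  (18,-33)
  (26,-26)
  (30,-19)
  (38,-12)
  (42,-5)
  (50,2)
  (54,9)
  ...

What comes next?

First value — alternating steps +8, +4, +8, +4, …: 18, 26, 30, 38, 42, 50, 54 → 62.
Second value: +7 each step, so -33, -26, -19, -12, -5, 2, 9 → 16.
Putting it together: (62,16).

(62,16)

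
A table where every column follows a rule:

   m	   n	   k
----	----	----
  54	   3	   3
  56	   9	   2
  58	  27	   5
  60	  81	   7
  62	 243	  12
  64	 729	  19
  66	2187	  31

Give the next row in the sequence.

68  6561  50

Column m: +2 each step, so 54, 56, 58, 60, 62, 64, 66 → 68.
Column n: ×3 each step, so 3, 9, 27, 81, 243, 729, 2187 → 6561.
Column k: each term is the sum of the two before it; 3, 2, 5, 7, 12, 19, 31 → 50.
So the next row is 68  6561  50.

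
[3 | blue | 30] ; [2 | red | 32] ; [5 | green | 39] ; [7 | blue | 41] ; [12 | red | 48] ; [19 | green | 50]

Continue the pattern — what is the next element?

First slot: each term is the sum of the two before it, so 3, 2, 5, 7, 12, 19 → 31.
For the colour, repeats blue → red → green: blue, red, green, blue, red, green → blue.
Third slot goes 30, 32, 39, 41, 48, 50 → 57 (alternating steps +2, +7, +2, +7, …).
Putting it together: [31 | blue | 57].

[31 | blue | 57]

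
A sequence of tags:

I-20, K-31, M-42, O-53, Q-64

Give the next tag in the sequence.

Letter: letters move forward 2 places in the alphabet, so I, K, M, O, Q → S.
Second component goes 20, 31, 42, 53, 64 → 75 (+11 each step).
So the next tag is S-75.

S-75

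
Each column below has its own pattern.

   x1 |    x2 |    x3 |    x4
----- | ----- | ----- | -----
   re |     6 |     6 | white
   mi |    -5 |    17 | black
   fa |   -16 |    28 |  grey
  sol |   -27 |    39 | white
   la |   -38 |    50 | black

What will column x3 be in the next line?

Column x2: −11 each step, so 6, -5, -16, -27, -38 → -49.
Column x3: 6, 17, 28, 39, 50 → 61 (together with the column x2 always sums to 12).

61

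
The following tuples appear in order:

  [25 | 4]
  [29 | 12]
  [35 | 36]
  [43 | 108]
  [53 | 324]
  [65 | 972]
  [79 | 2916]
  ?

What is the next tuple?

First value — differences are 4, 6, 8, … (increasing by 2 each time): 25, 29, 35, 43, 53, 65, 79 → 95.
For the second value, ×3 each step: 4, 12, 36, 108, 324, 972, 2916 → 8748.
Combining the parts gives [95 | 8748].

[95 | 8748]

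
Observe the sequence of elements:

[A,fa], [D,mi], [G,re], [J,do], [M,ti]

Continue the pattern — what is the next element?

[P,la]

Letter: letters move forward 3 places in the alphabet, so A, D, G, J, M → P.
Note: runs backward through the solfège scale do→ti; fa, mi, re, do, ti → la.
Combining the parts gives [P,la].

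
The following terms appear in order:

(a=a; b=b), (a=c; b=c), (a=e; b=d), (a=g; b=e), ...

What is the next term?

A: a, c, e, g → i (letters move forward 2 places in the alphabet).
B: b, c, d, e → f (letters move forward 1 place in the alphabet).
Putting it together: (a=i; b=f).

(a=i; b=f)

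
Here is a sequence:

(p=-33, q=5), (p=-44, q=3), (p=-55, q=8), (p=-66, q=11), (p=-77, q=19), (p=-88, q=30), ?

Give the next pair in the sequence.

(p=-99, q=49)

P: −11 each step; -33, -44, -55, -66, -77, -88 → -99.
Q: each term is the sum of the two before it, so 5, 3, 8, 11, 19, 30 → 49.
Putting it together: (p=-99, q=49).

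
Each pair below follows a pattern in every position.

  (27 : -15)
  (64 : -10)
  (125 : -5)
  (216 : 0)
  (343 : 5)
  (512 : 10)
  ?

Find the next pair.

(729 : 15)

For the first component, perfect cubes: 3³, 4³, 5³, …: 27, 64, 125, 216, 343, 512 → 729.
Second component: +5 each step, so -15, -10, -5, 0, 5, 10 → 15.
So the next pair is (729 : 15).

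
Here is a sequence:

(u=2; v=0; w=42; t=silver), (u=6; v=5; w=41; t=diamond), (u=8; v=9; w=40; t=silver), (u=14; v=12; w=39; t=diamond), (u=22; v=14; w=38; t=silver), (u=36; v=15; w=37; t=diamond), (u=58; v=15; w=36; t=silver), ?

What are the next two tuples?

(u=94; v=14; w=35; t=diamond), (u=152; v=12; w=34; t=silver)

U: 2, 6, 8, 14, 22, 36, 58 → 94 → 152 (each term is the sum of the two before it).
V — differences are 5, 4, 3, … (decreasing by 1 each time): 0, 5, 9, 12, 14, 15, 15 → 14 → 12.
For the w, −1 each step: 42, 41, 40, 39, 38, 37, 36 → 35 → 34.
For the t, alternates silver ↔ diamond: silver, diamond, silver, diamond, silver, diamond, silver → diamond → silver.
Putting the parts together: (u=94; v=14; w=35; t=diamond) and then (u=152; v=12; w=34; t=silver).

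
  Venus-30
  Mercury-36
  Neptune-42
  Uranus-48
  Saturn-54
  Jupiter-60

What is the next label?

Mars-66

For the planet, runs backward through the planets Mercury→Neptune: Venus, Mercury, Neptune, Uranus, Saturn, Jupiter → Mars.
Second component goes 30, 36, 42, 48, 54, 60 → 66 (+6 each step).
Putting it together: Mars-66.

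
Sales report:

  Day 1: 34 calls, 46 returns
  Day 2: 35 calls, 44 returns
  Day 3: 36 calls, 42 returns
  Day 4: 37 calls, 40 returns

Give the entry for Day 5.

38 calls, 38 returns

Calls — +1 each step: 34, 35, 36, 37 → 38.
For the returns, −2 each step: 46, 44, 42, 40 → 38.
So the next row is 38 calls, 38 returns.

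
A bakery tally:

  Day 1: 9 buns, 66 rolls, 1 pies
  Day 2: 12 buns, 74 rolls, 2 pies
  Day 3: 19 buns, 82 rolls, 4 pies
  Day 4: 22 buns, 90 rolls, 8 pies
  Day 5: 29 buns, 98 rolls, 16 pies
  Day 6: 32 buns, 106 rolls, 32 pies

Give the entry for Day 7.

39 buns, 114 rolls, 64 pies

Buns goes 9, 12, 19, 22, 29, 32 → 39 (alternating steps +3, +7, +3, +7, …).
For the rolls, +8 each step: 66, 74, 82, 90, 98, 106 → 114.
Pies: ×2 each step; 1, 2, 4, 8, 16, 32 → 64.
Combining the parts gives 39 buns, 114 rolls, 64 pies.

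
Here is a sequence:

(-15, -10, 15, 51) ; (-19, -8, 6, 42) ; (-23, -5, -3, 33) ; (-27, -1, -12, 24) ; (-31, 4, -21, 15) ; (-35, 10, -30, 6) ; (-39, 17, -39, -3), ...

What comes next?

First part: −4 each step; -15, -19, -23, -27, -31, -35, -39 → -43.
For the second part, differences are 2, 3, 4, … (increasing by 1 each time): -10, -8, -5, -1, 4, 10, 17 → 25.
Third part: −9 each step; 15, 6, -3, -12, -21, -30, -39 → -48.
Fourth part — −9 each step: 51, 42, 33, 24, 15, 6, -3 → -12.
Combining the parts gives (-43, 25, -48, -12).

(-43, 25, -48, -12)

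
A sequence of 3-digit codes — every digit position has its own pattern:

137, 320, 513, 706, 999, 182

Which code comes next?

First digit — +2 each step, mod 10: 1, 3, 5, 7, 9, 1 → 3.
Second digit: 3, 2, 1, 0, 9, 8 → 7 (−1 each step, mod 10).
Third digit: 7, 0, 3, 6, 9, 2 → 5 (+3 each step, mod 10).
Putting it together: 375.

375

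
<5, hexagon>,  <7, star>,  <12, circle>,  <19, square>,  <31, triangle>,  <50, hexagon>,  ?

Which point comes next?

<81, star>

For the first slot, each term is the sum of the two before it: 5, 7, 12, 19, 31, 50 → 81.
Shape — repeats hexagon → star → circle → square → triangle: hexagon, star, circle, square, triangle, hexagon → star.
Putting it together: <81, star>.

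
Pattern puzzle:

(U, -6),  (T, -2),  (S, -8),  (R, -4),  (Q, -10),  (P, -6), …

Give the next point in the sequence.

Letter: letters move back 1 place in the alphabet; U, T, S, R, Q, P → O.
Second slot goes -6, -2, -8, -4, -10, -6 → -12 (alternating steps +4, −6, +4, −6, …).
Combining the parts gives (O, -12).

(O, -12)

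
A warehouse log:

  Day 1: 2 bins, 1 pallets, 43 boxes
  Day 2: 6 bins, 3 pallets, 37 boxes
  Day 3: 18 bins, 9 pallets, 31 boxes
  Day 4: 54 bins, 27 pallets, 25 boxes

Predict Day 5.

162 bins, 81 pallets, 19 boxes

Bins: ×3 each step, so 2, 6, 18, 54 → 162.
Pallets — ×3 each step: 1, 3, 9, 27 → 81.
Boxes: −6 each step, so 43, 37, 31, 25 → 19.
Combining the parts gives 162 bins, 81 pallets, 19 boxes.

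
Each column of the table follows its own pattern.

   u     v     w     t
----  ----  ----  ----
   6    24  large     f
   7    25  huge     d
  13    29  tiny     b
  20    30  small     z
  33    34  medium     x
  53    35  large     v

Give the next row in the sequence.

86  39  huge  t

Column u — each term is the sum of the two before it: 6, 7, 13, 20, 33, 53 → 86.
Column v: 24, 25, 29, 30, 34, 35 → 39 (alternating steps +1, +4, +1, +4, …).
Column w: repeats large → huge → tiny → small → medium; large, huge, tiny, small, medium, large → huge.
Column t — letters move back 2 places in the alphabet, wrapping A→Z: f, d, b, z, x, v → t.
Combining the parts gives 86  39  huge  t.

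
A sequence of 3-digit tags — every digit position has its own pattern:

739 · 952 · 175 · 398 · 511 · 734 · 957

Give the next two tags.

First digit: +2 each step, mod 10, so 7, 9, 1, 3, 5, 7, 9 → 1 → 3.
Second digit — +2 each step, mod 10: 3, 5, 7, 9, 1, 3, 5 → 7 → 9.
Third digit: +3 each step, mod 10, so 9, 2, 5, 8, 1, 4, 7 → 0 → 3.
So the next two tags are 170 and 393.

170, 393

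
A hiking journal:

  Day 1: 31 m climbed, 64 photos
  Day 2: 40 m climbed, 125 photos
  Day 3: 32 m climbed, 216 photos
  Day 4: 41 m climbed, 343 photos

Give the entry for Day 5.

M climbed goes 31, 40, 32, 41 → 33 (alternating steps +9, −8, +9, −8, …).
Photos: perfect cubes: 4³, 5³, 6³, …, so 64, 125, 216, 343 → 512.
Combining the parts gives 33 m climbed, 512 photos.

33 m climbed, 512 photos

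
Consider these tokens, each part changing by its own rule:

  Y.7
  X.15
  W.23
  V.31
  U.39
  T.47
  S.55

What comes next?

R.63

Letter goes Y, X, W, V, U, T, S → R (letters move back 1 place in the alphabet).
Second component: 7, 15, 23, 31, 39, 47, 55 → 63 (+8 each step).
So the next token is R.63.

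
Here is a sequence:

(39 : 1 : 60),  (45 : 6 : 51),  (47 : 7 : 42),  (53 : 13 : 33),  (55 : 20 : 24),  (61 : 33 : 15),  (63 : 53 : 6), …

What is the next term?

First coordinate: alternating steps +6, +2, +6, +2, …; 39, 45, 47, 53, 55, 61, 63 → 69.
Second coordinate: 1, 6, 7, 13, 20, 33, 53 → 86 (each term is the sum of the two before it).
Third coordinate: −9 each step, so 60, 51, 42, 33, 24, 15, 6 → -3.
Combining the parts gives (69 : 86 : -3).

(69 : 86 : -3)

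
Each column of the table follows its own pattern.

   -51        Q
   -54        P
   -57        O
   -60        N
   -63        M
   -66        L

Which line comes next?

First component: -51, -54, -57, -60, -63, -66 → -69 (−3 each step).
Letter: letters move back 1 place in the alphabet, so Q, P, O, N, M, L → K.
Combining the parts gives -69  K.

-69  K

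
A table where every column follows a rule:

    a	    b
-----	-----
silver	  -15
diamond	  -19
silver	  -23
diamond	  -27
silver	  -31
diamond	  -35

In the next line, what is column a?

silver

Column a: alternates silver ↔ diamond; silver, diamond, silver, diamond, silver, diamond → silver.
Column b: −4 each step, so -15, -19, -23, -27, -31, -35 → -39.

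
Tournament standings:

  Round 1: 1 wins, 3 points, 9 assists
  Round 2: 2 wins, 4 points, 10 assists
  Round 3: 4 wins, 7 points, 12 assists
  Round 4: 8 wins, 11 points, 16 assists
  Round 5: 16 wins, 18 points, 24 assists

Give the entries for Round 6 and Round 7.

Wins goes 1, 2, 4, 8, 16 → 32 → 64 (×2 each step).
Points: 3, 4, 7, 11, 18 → 29 → 47 (each term is the sum of the two before it).
Assists: always 8 more than the wins; 9, 10, 12, 16, 24 → 40 → 72.
Putting the parts together: 32 wins, 29 points, 40 assists and then 64 wins, 47 points, 72 assists.

32 wins, 29 points, 40 assists; 64 wins, 47 points, 72 assists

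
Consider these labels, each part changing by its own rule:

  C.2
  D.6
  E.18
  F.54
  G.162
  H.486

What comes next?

Letter: C, D, E, F, G, H → I (letters move forward 1 place in the alphabet).
Second component goes 2, 6, 18, 54, 162, 486 → 1458 (×3 each step).
So the next label is I.1458.

I.1458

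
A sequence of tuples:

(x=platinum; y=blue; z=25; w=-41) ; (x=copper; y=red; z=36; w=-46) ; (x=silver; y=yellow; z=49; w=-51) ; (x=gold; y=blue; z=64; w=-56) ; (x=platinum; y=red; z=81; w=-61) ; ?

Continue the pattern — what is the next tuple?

X — repeats platinum → copper → silver → gold: platinum, copper, silver, gold, platinum → copper.
Y goes blue, red, yellow, blue, red → yellow (repeats blue → red → yellow).
Z: 25, 36, 49, 64, 81 → 100 (perfect squares: 5², 6², 7², …).
W — −5 each step: -41, -46, -51, -56, -61 → -66.
So the next tuple is (x=copper; y=yellow; z=100; w=-66).

(x=copper; y=yellow; z=100; w=-66)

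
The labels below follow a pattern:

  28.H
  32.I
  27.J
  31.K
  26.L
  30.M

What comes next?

First component — alternating steps +4, −5, +4, −5, …: 28, 32, 27, 31, 26, 30 → 25.
Letter — letters move forward 1 place in the alphabet: H, I, J, K, L, M → N.
Combining the parts gives 25.N.

25.N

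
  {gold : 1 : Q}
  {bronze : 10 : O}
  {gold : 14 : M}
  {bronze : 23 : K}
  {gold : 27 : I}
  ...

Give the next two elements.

Rank: alternates gold ↔ bronze; gold, bronze, gold, bronze, gold → bronze → gold.
For the second coordinate, alternating steps +9, +4, +9, +4, …: 1, 10, 14, 23, 27 → 36 → 40.
Letter goes Q, O, M, K, I → G → E (letters move back 2 places in the alphabet).
So the next two elements are {bronze : 36 : G} and {gold : 40 : E}.

{bronze : 36 : G}, {gold : 40 : E}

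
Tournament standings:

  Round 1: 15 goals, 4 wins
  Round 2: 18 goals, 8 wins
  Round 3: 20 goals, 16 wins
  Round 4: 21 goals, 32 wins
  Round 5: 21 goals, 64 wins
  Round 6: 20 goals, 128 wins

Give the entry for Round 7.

Goals: differences are 3, 2, 1, … (decreasing by 1 each time), so 15, 18, 20, 21, 21, 20 → 18.
Wins — ×2 each step: 4, 8, 16, 32, 64, 128 → 256.
Putting it together: 18 goals, 256 wins.

18 goals, 256 wins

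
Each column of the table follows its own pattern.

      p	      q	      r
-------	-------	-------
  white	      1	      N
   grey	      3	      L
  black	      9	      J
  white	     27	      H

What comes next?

Column p — repeats white → grey → black: white, grey, black, white → grey.
Column q: ×3 each step; 1, 3, 9, 27 → 81.
Column r goes N, L, J, H → F (letters move back 2 places in the alphabet).
Putting it together: grey  81  F.

grey  81  F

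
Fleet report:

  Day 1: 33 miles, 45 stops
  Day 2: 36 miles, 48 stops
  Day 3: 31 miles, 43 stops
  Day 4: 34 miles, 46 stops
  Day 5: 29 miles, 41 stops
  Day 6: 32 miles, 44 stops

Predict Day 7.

27 miles, 39 stops

Miles goes 33, 36, 31, 34, 29, 32 → 27 (alternating steps +3, −5, +3, −5, …).
Stops: always 12 more than the miles; 45, 48, 43, 46, 41, 44 → 39.
So the next record is 27 miles, 39 stops.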